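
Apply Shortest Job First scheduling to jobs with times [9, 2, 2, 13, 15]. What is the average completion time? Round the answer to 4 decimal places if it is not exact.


SJF order (ascending): [2, 2, 9, 13, 15]
Completion times:
  Job 1: burst=2, C=2
  Job 2: burst=2, C=4
  Job 3: burst=9, C=13
  Job 4: burst=13, C=26
  Job 5: burst=15, C=41
Average completion = 86/5 = 17.2

17.2


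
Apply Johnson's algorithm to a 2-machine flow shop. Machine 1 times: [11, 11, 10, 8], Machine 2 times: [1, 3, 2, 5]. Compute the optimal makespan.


Apply Johnson's rule:
  Group 1 (a <= b): []
  Group 2 (a > b): [(4, 8, 5), (2, 11, 3), (3, 10, 2), (1, 11, 1)]
Optimal job order: [4, 2, 3, 1]
Schedule:
  Job 4: M1 done at 8, M2 done at 13
  Job 2: M1 done at 19, M2 done at 22
  Job 3: M1 done at 29, M2 done at 31
  Job 1: M1 done at 40, M2 done at 41
Makespan = 41

41


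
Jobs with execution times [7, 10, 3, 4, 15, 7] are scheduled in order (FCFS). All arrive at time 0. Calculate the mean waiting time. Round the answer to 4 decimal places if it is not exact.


FCFS order (as given): [7, 10, 3, 4, 15, 7]
Waiting times:
  Job 1: wait = 0
  Job 2: wait = 7
  Job 3: wait = 17
  Job 4: wait = 20
  Job 5: wait = 24
  Job 6: wait = 39
Sum of waiting times = 107
Average waiting time = 107/6 = 17.8333

17.8333


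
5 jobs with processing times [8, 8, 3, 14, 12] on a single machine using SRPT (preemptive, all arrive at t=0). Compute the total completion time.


Since all jobs arrive at t=0, SRPT equals SPT ordering.
SPT order: [3, 8, 8, 12, 14]
Completion times:
  Job 1: p=3, C=3
  Job 2: p=8, C=11
  Job 3: p=8, C=19
  Job 4: p=12, C=31
  Job 5: p=14, C=45
Total completion time = 3 + 11 + 19 + 31 + 45 = 109

109


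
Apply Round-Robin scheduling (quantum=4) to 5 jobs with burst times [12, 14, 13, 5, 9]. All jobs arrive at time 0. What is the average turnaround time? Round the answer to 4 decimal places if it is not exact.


Time quantum = 4
Execution trace:
  J1 runs 4 units, time = 4
  J2 runs 4 units, time = 8
  J3 runs 4 units, time = 12
  J4 runs 4 units, time = 16
  J5 runs 4 units, time = 20
  J1 runs 4 units, time = 24
  J2 runs 4 units, time = 28
  J3 runs 4 units, time = 32
  J4 runs 1 units, time = 33
  J5 runs 4 units, time = 37
  J1 runs 4 units, time = 41
  J2 runs 4 units, time = 45
  J3 runs 4 units, time = 49
  J5 runs 1 units, time = 50
  J2 runs 2 units, time = 52
  J3 runs 1 units, time = 53
Finish times: [41, 52, 53, 33, 50]
Average turnaround = 229/5 = 45.8

45.8


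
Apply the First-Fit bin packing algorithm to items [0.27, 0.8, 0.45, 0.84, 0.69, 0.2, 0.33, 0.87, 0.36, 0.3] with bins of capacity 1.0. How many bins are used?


Place items sequentially using First-Fit:
  Item 0.27 -> new Bin 1
  Item 0.8 -> new Bin 2
  Item 0.45 -> Bin 1 (now 0.72)
  Item 0.84 -> new Bin 3
  Item 0.69 -> new Bin 4
  Item 0.2 -> Bin 1 (now 0.92)
  Item 0.33 -> new Bin 5
  Item 0.87 -> new Bin 6
  Item 0.36 -> Bin 5 (now 0.69)
  Item 0.3 -> Bin 4 (now 0.99)
Total bins used = 6

6


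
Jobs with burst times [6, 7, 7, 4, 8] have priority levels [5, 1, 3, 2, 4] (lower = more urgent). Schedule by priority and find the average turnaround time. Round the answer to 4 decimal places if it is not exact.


Sort by priority (ascending = highest first):
Order: [(1, 7), (2, 4), (3, 7), (4, 8), (5, 6)]
Completion times:
  Priority 1, burst=7, C=7
  Priority 2, burst=4, C=11
  Priority 3, burst=7, C=18
  Priority 4, burst=8, C=26
  Priority 5, burst=6, C=32
Average turnaround = 94/5 = 18.8

18.8


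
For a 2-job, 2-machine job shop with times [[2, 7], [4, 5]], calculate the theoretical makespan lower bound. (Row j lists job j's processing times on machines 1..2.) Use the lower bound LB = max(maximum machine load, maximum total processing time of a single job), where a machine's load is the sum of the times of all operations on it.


Machine loads:
  Machine 1: 2 + 4 = 6
  Machine 2: 7 + 5 = 12
Max machine load = 12
Job totals:
  Job 1: 9
  Job 2: 9
Max job total = 9
Lower bound = max(12, 9) = 12

12


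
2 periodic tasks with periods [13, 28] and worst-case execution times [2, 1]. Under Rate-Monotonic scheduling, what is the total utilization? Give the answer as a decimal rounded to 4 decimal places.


Compute individual utilizations (exact fractions):
  Task 1: C/T = 2/13 (approx. 0.1538)
  Task 2: C/T = 1/28 (approx. 0.0357)
Total utilization U = 2/13 + 1/28 = 69/364
Rounded to 4 decimal places: U = 0.1896
RM (Liu & Layland) bound for 2 tasks = 0.828427; compare with U = 69/364 (approx. 0.189560)
U <= bound, so schedulable by RM sufficient condition.

0.1896


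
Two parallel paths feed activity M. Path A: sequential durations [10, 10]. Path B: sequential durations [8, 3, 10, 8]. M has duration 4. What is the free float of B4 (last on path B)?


ES(B4) = sum of predecessors on chain B = 21
EF(B4) = ES + duration = 21 + 8 = 29
Successor of B4 is M. ES(M) = max(sum(A), sum(B)) = max(20, 29) = 29
Free float = ES(successor) - EF(current) = 29 - 29 = 0

0


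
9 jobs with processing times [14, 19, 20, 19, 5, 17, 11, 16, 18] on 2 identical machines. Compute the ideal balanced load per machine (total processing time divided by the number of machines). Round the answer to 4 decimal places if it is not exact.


Total processing time = 14 + 19 + 20 + 19 + 5 + 17 + 11 + 16 + 18 = 139
Number of machines = 2
Ideal balanced load = 139 / 2 = 69.5

69.5


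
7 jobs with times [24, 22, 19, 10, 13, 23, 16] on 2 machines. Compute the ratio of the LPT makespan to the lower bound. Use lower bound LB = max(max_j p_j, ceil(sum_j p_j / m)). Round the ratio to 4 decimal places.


LPT order: [24, 23, 22, 19, 16, 13, 10]
Machine loads after assignment: [59, 68]
LPT makespan = 68
Lower bound = max(max_job, ceil(total/2)) = max(24, 64) = 64
Ratio = 68 / 64 = 1.0625

1.0625


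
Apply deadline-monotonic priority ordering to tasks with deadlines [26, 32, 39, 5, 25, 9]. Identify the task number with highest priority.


Sort tasks by relative deadline (ascending):
  Task 4: deadline = 5
  Task 6: deadline = 9
  Task 5: deadline = 25
  Task 1: deadline = 26
  Task 2: deadline = 32
  Task 3: deadline = 39
Priority order (highest first): [4, 6, 5, 1, 2, 3]
Highest priority task = 4

4


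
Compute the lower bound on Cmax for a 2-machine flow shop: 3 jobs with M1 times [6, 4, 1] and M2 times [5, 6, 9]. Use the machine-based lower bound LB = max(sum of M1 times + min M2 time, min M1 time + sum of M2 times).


LB1 = sum(M1 times) + min(M2 times) = 11 + 5 = 16
LB2 = min(M1 times) + sum(M2 times) = 1 + 20 = 21
Lower bound = max(LB1, LB2) = max(16, 21) = 21

21


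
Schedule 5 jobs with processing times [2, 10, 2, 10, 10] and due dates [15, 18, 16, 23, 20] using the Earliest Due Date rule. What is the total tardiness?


Sort by due date (EDD order): [(2, 15), (2, 16), (10, 18), (10, 20), (10, 23)]
Compute completion times and tardiness:
  Job 1: p=2, d=15, C=2, tardiness=max(0,2-15)=0
  Job 2: p=2, d=16, C=4, tardiness=max(0,4-16)=0
  Job 3: p=10, d=18, C=14, tardiness=max(0,14-18)=0
  Job 4: p=10, d=20, C=24, tardiness=max(0,24-20)=4
  Job 5: p=10, d=23, C=34, tardiness=max(0,34-23)=11
Total tardiness = 15

15


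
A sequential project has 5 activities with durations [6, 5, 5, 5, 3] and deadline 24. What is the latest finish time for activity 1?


LF(activity 1) = deadline - sum of successor durations
Successors: activities 2 through 5 with durations [5, 5, 5, 3]
Sum of successor durations = 18
LF = 24 - 18 = 6

6


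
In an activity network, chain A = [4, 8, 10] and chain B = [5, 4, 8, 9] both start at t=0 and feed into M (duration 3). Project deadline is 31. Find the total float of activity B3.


Forward pass: ES(B3) = sum of predecessors on chain B = 9
EF = ES + duration = 9 + 8 = 17
Backward pass: LF(M) = deadline = 31; LS(M) = 31 - 3 = 28
LF(B3) = LS(M) - sum(successors on chain B) = 28 - 9 = 19
LS = LF - duration = 19 - 8 = 11
Total float = LS - ES = 11 - 9 = 2

2


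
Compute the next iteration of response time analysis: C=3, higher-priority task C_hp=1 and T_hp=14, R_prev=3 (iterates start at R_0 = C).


R_next = C + ceil(R_prev / T_hp) * C_hp
ceil(3 / 14) = ceil(0.2143) = 1
Interference = 1 * 1 = 1
R_next = 3 + 1 = 4

4


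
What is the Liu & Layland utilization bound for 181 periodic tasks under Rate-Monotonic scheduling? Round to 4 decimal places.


Compute 2^(1/181) = 1.0038368845
Subtract 1: 1.0038368845 - 1 = 0.0038368845
Multiply by n: 181 * 0.0038368845 = 0.6944760945
Round to 4 dp: 0.6945

0.6945


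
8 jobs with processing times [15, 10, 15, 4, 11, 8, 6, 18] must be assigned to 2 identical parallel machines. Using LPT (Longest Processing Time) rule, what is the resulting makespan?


Sort jobs in decreasing order (LPT): [18, 15, 15, 11, 10, 8, 6, 4]
Assign each job to the least loaded machine:
  Machine 1: jobs [18, 11, 10, 4], load = 43
  Machine 2: jobs [15, 15, 8, 6], load = 44
Makespan = max load = 44

44


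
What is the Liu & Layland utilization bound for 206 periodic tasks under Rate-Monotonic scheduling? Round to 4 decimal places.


Compute 2^(1/206) = 1.0033704594
Subtract 1: 1.0033704594 - 1 = 0.0033704594
Multiply by n: 206 * 0.0033704594 = 0.6943146364
Round to 4 dp: 0.6943

0.6943


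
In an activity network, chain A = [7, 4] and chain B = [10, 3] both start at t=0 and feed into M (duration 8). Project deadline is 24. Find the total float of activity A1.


Forward pass: ES(A1) = sum of predecessors on chain A = 0
EF = ES + duration = 0 + 7 = 7
Backward pass: LF(M) = deadline = 24; LS(M) = 24 - 8 = 16
LF(A1) = LS(M) - sum(successors on chain A) = 16 - 4 = 12
LS = LF - duration = 12 - 7 = 5
Total float = LS - ES = 5 - 0 = 5

5


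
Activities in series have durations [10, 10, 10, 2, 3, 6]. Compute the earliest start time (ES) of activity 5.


Activity 5 starts after activities 1 through 4 complete.
Predecessor durations: [10, 10, 10, 2]
ES = 10 + 10 + 10 + 2 = 32

32


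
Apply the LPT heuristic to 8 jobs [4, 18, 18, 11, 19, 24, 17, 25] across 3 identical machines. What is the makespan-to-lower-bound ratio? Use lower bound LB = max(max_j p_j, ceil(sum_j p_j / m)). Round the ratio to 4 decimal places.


LPT order: [25, 24, 19, 18, 18, 17, 11, 4]
Machine loads after assignment: [46, 42, 48]
LPT makespan = 48
Lower bound = max(max_job, ceil(total/3)) = max(25, 46) = 46
Ratio = 48 / 46 = 1.0435

1.0435


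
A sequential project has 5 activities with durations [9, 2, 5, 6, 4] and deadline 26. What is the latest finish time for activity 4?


LF(activity 4) = deadline - sum of successor durations
Successors: activities 5 through 5 with durations [4]
Sum of successor durations = 4
LF = 26 - 4 = 22

22


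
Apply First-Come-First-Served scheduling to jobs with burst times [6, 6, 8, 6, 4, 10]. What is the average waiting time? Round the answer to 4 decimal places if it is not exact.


FCFS order (as given): [6, 6, 8, 6, 4, 10]
Waiting times:
  Job 1: wait = 0
  Job 2: wait = 6
  Job 3: wait = 12
  Job 4: wait = 20
  Job 5: wait = 26
  Job 6: wait = 30
Sum of waiting times = 94
Average waiting time = 94/6 = 15.6667

15.6667


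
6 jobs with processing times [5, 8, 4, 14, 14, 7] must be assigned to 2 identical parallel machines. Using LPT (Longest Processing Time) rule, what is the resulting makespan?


Sort jobs in decreasing order (LPT): [14, 14, 8, 7, 5, 4]
Assign each job to the least loaded machine:
  Machine 1: jobs [14, 8, 4], load = 26
  Machine 2: jobs [14, 7, 5], load = 26
Makespan = max load = 26

26


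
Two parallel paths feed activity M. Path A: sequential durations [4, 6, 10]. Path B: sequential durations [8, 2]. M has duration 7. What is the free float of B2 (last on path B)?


ES(B2) = sum of predecessors on chain B = 8
EF(B2) = ES + duration = 8 + 2 = 10
Successor of B2 is M. ES(M) = max(sum(A), sum(B)) = max(20, 10) = 20
Free float = ES(successor) - EF(current) = 20 - 10 = 10

10


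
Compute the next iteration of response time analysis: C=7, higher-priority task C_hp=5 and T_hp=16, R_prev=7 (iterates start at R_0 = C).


R_next = C + ceil(R_prev / T_hp) * C_hp
ceil(7 / 16) = ceil(0.4375) = 1
Interference = 1 * 5 = 5
R_next = 7 + 5 = 12

12


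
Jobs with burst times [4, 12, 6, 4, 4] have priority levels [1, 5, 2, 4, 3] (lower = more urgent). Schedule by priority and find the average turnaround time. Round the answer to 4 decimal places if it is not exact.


Sort by priority (ascending = highest first):
Order: [(1, 4), (2, 6), (3, 4), (4, 4), (5, 12)]
Completion times:
  Priority 1, burst=4, C=4
  Priority 2, burst=6, C=10
  Priority 3, burst=4, C=14
  Priority 4, burst=4, C=18
  Priority 5, burst=12, C=30
Average turnaround = 76/5 = 15.2

15.2


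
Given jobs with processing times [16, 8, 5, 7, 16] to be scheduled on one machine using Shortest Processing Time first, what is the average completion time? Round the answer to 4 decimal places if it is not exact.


Sort jobs by processing time (SPT order): [5, 7, 8, 16, 16]
Compute completion times sequentially:
  Job 1: processing = 5, completes at 5
  Job 2: processing = 7, completes at 12
  Job 3: processing = 8, completes at 20
  Job 4: processing = 16, completes at 36
  Job 5: processing = 16, completes at 52
Sum of completion times = 125
Average completion time = 125/5 = 25.0

25.0


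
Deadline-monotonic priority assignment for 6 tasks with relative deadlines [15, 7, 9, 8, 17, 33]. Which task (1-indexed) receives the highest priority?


Sort tasks by relative deadline (ascending):
  Task 2: deadline = 7
  Task 4: deadline = 8
  Task 3: deadline = 9
  Task 1: deadline = 15
  Task 5: deadline = 17
  Task 6: deadline = 33
Priority order (highest first): [2, 4, 3, 1, 5, 6]
Highest priority task = 2

2


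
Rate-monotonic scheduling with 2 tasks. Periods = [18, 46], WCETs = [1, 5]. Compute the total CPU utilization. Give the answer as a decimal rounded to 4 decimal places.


Compute individual utilizations (exact fractions):
  Task 1: C/T = 1/18 (approx. 0.0556)
  Task 2: C/T = 5/46 (approx. 0.1087)
Total utilization U = 1/18 + 5/46 = 34/207
Rounded to 4 decimal places: U = 0.1643
RM (Liu & Layland) bound for 2 tasks = 0.828427; compare with U = 34/207 (approx. 0.164251)
U <= bound, so schedulable by RM sufficient condition.

0.1643


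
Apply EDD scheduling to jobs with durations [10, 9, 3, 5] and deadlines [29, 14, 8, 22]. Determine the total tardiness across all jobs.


Sort by due date (EDD order): [(3, 8), (9, 14), (5, 22), (10, 29)]
Compute completion times and tardiness:
  Job 1: p=3, d=8, C=3, tardiness=max(0,3-8)=0
  Job 2: p=9, d=14, C=12, tardiness=max(0,12-14)=0
  Job 3: p=5, d=22, C=17, tardiness=max(0,17-22)=0
  Job 4: p=10, d=29, C=27, tardiness=max(0,27-29)=0
Total tardiness = 0

0


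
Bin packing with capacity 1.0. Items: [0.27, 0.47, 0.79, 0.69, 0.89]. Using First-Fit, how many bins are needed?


Place items sequentially using First-Fit:
  Item 0.27 -> new Bin 1
  Item 0.47 -> Bin 1 (now 0.74)
  Item 0.79 -> new Bin 2
  Item 0.69 -> new Bin 3
  Item 0.89 -> new Bin 4
Total bins used = 4

4


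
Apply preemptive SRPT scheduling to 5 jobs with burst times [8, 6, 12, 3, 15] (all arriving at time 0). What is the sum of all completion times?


Since all jobs arrive at t=0, SRPT equals SPT ordering.
SPT order: [3, 6, 8, 12, 15]
Completion times:
  Job 1: p=3, C=3
  Job 2: p=6, C=9
  Job 3: p=8, C=17
  Job 4: p=12, C=29
  Job 5: p=15, C=44
Total completion time = 3 + 9 + 17 + 29 + 44 = 102

102


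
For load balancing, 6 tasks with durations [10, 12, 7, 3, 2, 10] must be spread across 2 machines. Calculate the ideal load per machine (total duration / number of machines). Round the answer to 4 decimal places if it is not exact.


Total processing time = 10 + 12 + 7 + 3 + 2 + 10 = 44
Number of machines = 2
Ideal balanced load = 44 / 2 = 22.0

22.0


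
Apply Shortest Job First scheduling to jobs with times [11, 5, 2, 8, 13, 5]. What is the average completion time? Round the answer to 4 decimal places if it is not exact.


SJF order (ascending): [2, 5, 5, 8, 11, 13]
Completion times:
  Job 1: burst=2, C=2
  Job 2: burst=5, C=7
  Job 3: burst=5, C=12
  Job 4: burst=8, C=20
  Job 5: burst=11, C=31
  Job 6: burst=13, C=44
Average completion = 116/6 = 19.3333

19.3333


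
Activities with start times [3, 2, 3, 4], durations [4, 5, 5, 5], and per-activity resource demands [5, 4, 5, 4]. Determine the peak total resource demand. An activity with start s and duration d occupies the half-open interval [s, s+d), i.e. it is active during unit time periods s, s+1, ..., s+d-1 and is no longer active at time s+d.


Each activity i is active on [start_i, start_i + duration_i).
Compute total resource usage per time slot:
  t=0: active resources = [], total = 0
  t=1: active resources = [], total = 0
  t=2: active resources = [4], total = 4
  t=3: active resources = [5, 4, 5], total = 14
  t=4: active resources = [5, 4, 5, 4], total = 18
  t=5: active resources = [5, 4, 5, 4], total = 18
  t=6: active resources = [5, 4, 5, 4], total = 18
  t=7: active resources = [5, 4], total = 9
  t=8: active resources = [4], total = 4
Peak resource demand = 18

18


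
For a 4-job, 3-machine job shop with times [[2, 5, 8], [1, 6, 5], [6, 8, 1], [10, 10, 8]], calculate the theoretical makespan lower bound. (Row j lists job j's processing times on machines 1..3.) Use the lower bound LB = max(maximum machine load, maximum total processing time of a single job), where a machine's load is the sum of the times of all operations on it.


Machine loads:
  Machine 1: 2 + 1 + 6 + 10 = 19
  Machine 2: 5 + 6 + 8 + 10 = 29
  Machine 3: 8 + 5 + 1 + 8 = 22
Max machine load = 29
Job totals:
  Job 1: 15
  Job 2: 12
  Job 3: 15
  Job 4: 28
Max job total = 28
Lower bound = max(29, 28) = 29

29


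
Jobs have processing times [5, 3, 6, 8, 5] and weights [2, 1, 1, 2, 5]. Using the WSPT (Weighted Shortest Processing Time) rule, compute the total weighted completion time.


Compute p/w ratios and sort ascending (WSPT): [(5, 5), (5, 2), (3, 1), (8, 2), (6, 1)]
Compute weighted completion times:
  Job (p=5,w=5): C=5, w*C=5*5=25
  Job (p=5,w=2): C=10, w*C=2*10=20
  Job (p=3,w=1): C=13, w*C=1*13=13
  Job (p=8,w=2): C=21, w*C=2*21=42
  Job (p=6,w=1): C=27, w*C=1*27=27
Total weighted completion time = 127

127


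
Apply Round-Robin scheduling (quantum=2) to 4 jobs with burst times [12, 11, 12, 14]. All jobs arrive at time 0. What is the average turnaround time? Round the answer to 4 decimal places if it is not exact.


Time quantum = 2
Execution trace:
  J1 runs 2 units, time = 2
  J2 runs 2 units, time = 4
  J3 runs 2 units, time = 6
  J4 runs 2 units, time = 8
  J1 runs 2 units, time = 10
  J2 runs 2 units, time = 12
  J3 runs 2 units, time = 14
  J4 runs 2 units, time = 16
  J1 runs 2 units, time = 18
  J2 runs 2 units, time = 20
  J3 runs 2 units, time = 22
  J4 runs 2 units, time = 24
  J1 runs 2 units, time = 26
  J2 runs 2 units, time = 28
  J3 runs 2 units, time = 30
  J4 runs 2 units, time = 32
  J1 runs 2 units, time = 34
  J2 runs 2 units, time = 36
  J3 runs 2 units, time = 38
  J4 runs 2 units, time = 40
  J1 runs 2 units, time = 42
  J2 runs 1 units, time = 43
  J3 runs 2 units, time = 45
  J4 runs 2 units, time = 47
  J4 runs 2 units, time = 49
Finish times: [42, 43, 45, 49]
Average turnaround = 179/4 = 44.75

44.75


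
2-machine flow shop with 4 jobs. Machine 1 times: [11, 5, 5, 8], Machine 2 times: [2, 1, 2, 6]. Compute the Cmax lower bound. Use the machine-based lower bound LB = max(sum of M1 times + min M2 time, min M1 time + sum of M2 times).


LB1 = sum(M1 times) + min(M2 times) = 29 + 1 = 30
LB2 = min(M1 times) + sum(M2 times) = 5 + 11 = 16
Lower bound = max(LB1, LB2) = max(30, 16) = 30

30


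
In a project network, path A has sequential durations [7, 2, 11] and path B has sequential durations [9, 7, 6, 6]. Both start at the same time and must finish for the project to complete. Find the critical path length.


Path A total = 7 + 2 + 11 = 20
Path B total = 9 + 7 + 6 + 6 = 28
Critical path = longest path = max(20, 28) = 28

28


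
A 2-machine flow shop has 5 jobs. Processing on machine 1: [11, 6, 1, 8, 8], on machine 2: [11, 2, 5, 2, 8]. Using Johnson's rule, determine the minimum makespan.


Apply Johnson's rule:
  Group 1 (a <= b): [(3, 1, 5), (5, 8, 8), (1, 11, 11)]
  Group 2 (a > b): [(2, 6, 2), (4, 8, 2)]
Optimal job order: [3, 5, 1, 2, 4]
Schedule:
  Job 3: M1 done at 1, M2 done at 6
  Job 5: M1 done at 9, M2 done at 17
  Job 1: M1 done at 20, M2 done at 31
  Job 2: M1 done at 26, M2 done at 33
  Job 4: M1 done at 34, M2 done at 36
Makespan = 36

36


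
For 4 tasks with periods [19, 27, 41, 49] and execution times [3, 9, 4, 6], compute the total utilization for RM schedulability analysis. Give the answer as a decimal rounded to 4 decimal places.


Compute individual utilizations (exact fractions):
  Task 1: C/T = 3/19 (approx. 0.1579)
  Task 2: C/T = 9/27 = 1/3 (approx. 0.3333)
  Task 3: C/T = 4/41 (approx. 0.0976)
  Task 4: C/T = 6/49 (approx. 0.1224)
Total utilization U = 3/19 + 1/3 + 4/41 + 6/49 = 81446/114513
Rounded to 4 decimal places: U = 0.7112
RM (Liu & Layland) bound for 4 tasks = 0.756828; compare with U = 81446/114513 (approx. 0.711238)
U <= bound, so schedulable by RM sufficient condition.

0.7112


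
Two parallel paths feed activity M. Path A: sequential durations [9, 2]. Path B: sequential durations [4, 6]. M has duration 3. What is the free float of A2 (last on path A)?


ES(A2) = sum of predecessors on chain A = 9
EF(A2) = ES + duration = 9 + 2 = 11
Successor of A2 is M. ES(M) = max(sum(A), sum(B)) = max(11, 10) = 11
Free float = ES(successor) - EF(current) = 11 - 11 = 0

0


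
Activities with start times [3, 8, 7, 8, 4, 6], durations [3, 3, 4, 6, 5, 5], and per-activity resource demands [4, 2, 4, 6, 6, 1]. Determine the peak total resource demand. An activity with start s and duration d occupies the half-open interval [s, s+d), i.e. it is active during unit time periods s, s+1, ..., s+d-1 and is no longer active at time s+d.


Each activity i is active on [start_i, start_i + duration_i).
Compute total resource usage per time slot:
  t=0: active resources = [], total = 0
  t=1: active resources = [], total = 0
  t=2: active resources = [], total = 0
  t=3: active resources = [4], total = 4
  t=4: active resources = [4, 6], total = 10
  t=5: active resources = [4, 6], total = 10
  t=6: active resources = [6, 1], total = 7
  t=7: active resources = [4, 6, 1], total = 11
  t=8: active resources = [2, 4, 6, 6, 1], total = 19
  t=9: active resources = [2, 4, 6, 1], total = 13
  t=10: active resources = [2, 4, 6, 1], total = 13
  t=11: active resources = [6], total = 6
  t=12: active resources = [6], total = 6
  t=13: active resources = [6], total = 6
Peak resource demand = 19

19


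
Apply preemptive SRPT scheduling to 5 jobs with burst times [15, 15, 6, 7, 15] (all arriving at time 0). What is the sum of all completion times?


Since all jobs arrive at t=0, SRPT equals SPT ordering.
SPT order: [6, 7, 15, 15, 15]
Completion times:
  Job 1: p=6, C=6
  Job 2: p=7, C=13
  Job 3: p=15, C=28
  Job 4: p=15, C=43
  Job 5: p=15, C=58
Total completion time = 6 + 13 + 28 + 43 + 58 = 148

148


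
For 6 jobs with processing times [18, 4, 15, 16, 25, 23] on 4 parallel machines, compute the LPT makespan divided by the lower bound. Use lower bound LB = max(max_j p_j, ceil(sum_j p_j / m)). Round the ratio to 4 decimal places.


LPT order: [25, 23, 18, 16, 15, 4]
Machine loads after assignment: [25, 23, 22, 31]
LPT makespan = 31
Lower bound = max(max_job, ceil(total/4)) = max(25, 26) = 26
Ratio = 31 / 26 = 1.1923

1.1923


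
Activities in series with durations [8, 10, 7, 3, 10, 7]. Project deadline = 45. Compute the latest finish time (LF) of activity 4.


LF(activity 4) = deadline - sum of successor durations
Successors: activities 5 through 6 with durations [10, 7]
Sum of successor durations = 17
LF = 45 - 17 = 28

28


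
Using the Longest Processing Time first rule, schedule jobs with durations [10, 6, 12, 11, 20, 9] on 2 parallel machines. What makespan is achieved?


Sort jobs in decreasing order (LPT): [20, 12, 11, 10, 9, 6]
Assign each job to the least loaded machine:
  Machine 1: jobs [20, 10, 6], load = 36
  Machine 2: jobs [12, 11, 9], load = 32
Makespan = max load = 36

36


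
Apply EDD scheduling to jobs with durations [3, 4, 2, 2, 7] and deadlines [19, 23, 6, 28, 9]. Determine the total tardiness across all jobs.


Sort by due date (EDD order): [(2, 6), (7, 9), (3, 19), (4, 23), (2, 28)]
Compute completion times and tardiness:
  Job 1: p=2, d=6, C=2, tardiness=max(0,2-6)=0
  Job 2: p=7, d=9, C=9, tardiness=max(0,9-9)=0
  Job 3: p=3, d=19, C=12, tardiness=max(0,12-19)=0
  Job 4: p=4, d=23, C=16, tardiness=max(0,16-23)=0
  Job 5: p=2, d=28, C=18, tardiness=max(0,18-28)=0
Total tardiness = 0

0


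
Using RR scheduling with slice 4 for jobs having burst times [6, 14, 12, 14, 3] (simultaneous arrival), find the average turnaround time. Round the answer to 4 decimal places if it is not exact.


Time quantum = 4
Execution trace:
  J1 runs 4 units, time = 4
  J2 runs 4 units, time = 8
  J3 runs 4 units, time = 12
  J4 runs 4 units, time = 16
  J5 runs 3 units, time = 19
  J1 runs 2 units, time = 21
  J2 runs 4 units, time = 25
  J3 runs 4 units, time = 29
  J4 runs 4 units, time = 33
  J2 runs 4 units, time = 37
  J3 runs 4 units, time = 41
  J4 runs 4 units, time = 45
  J2 runs 2 units, time = 47
  J4 runs 2 units, time = 49
Finish times: [21, 47, 41, 49, 19]
Average turnaround = 177/5 = 35.4

35.4


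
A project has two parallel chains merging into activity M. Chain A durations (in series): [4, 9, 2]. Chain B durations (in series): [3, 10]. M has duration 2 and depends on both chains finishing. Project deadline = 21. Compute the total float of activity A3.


Forward pass: ES(A3) = sum of predecessors on chain A = 13
EF = ES + duration = 13 + 2 = 15
Backward pass: LF(M) = deadline = 21; LS(M) = 21 - 2 = 19
LF(A3) = LS(M) - sum(successors on chain A) = 19 - 0 = 19
LS = LF - duration = 19 - 2 = 17
Total float = LS - ES = 17 - 13 = 4

4


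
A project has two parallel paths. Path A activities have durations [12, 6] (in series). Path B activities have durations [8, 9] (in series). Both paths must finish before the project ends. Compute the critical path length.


Path A total = 12 + 6 = 18
Path B total = 8 + 9 = 17
Critical path = longest path = max(18, 17) = 18

18


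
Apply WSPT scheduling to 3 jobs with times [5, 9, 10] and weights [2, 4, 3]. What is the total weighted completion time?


Compute p/w ratios and sort ascending (WSPT): [(9, 4), (5, 2), (10, 3)]
Compute weighted completion times:
  Job (p=9,w=4): C=9, w*C=4*9=36
  Job (p=5,w=2): C=14, w*C=2*14=28
  Job (p=10,w=3): C=24, w*C=3*24=72
Total weighted completion time = 136

136


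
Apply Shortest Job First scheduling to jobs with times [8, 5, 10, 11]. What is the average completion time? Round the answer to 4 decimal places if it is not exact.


SJF order (ascending): [5, 8, 10, 11]
Completion times:
  Job 1: burst=5, C=5
  Job 2: burst=8, C=13
  Job 3: burst=10, C=23
  Job 4: burst=11, C=34
Average completion = 75/4 = 18.75

18.75


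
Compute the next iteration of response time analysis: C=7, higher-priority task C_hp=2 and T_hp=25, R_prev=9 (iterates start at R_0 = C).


R_next = C + ceil(R_prev / T_hp) * C_hp
ceil(9 / 25) = ceil(0.36) = 1
Interference = 1 * 2 = 2
R_next = 7 + 2 = 9
R_next = R_prev, so the iteration has converged (response time = 9).

9


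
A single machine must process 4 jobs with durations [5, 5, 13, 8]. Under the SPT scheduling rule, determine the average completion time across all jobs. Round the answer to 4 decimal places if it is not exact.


Sort jobs by processing time (SPT order): [5, 5, 8, 13]
Compute completion times sequentially:
  Job 1: processing = 5, completes at 5
  Job 2: processing = 5, completes at 10
  Job 3: processing = 8, completes at 18
  Job 4: processing = 13, completes at 31
Sum of completion times = 64
Average completion time = 64/4 = 16.0

16.0


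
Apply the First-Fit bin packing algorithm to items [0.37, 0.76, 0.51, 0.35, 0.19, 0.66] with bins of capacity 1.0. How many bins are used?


Place items sequentially using First-Fit:
  Item 0.37 -> new Bin 1
  Item 0.76 -> new Bin 2
  Item 0.51 -> Bin 1 (now 0.88)
  Item 0.35 -> new Bin 3
  Item 0.19 -> Bin 2 (now 0.95)
  Item 0.66 -> new Bin 4
Total bins used = 4

4


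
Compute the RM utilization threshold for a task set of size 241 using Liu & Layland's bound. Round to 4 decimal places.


Compute 2^(1/241) = 1.0028802694
Subtract 1: 1.0028802694 - 1 = 0.0028802694
Multiply by n: 241 * 0.0028802694 = 0.6941449254
Round to 4 dp: 0.6941

0.6941


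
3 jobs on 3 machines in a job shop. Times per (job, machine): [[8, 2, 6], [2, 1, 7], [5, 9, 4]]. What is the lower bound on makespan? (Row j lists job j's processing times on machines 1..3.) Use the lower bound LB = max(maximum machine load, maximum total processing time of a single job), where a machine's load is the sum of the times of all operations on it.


Machine loads:
  Machine 1: 8 + 2 + 5 = 15
  Machine 2: 2 + 1 + 9 = 12
  Machine 3: 6 + 7 + 4 = 17
Max machine load = 17
Job totals:
  Job 1: 16
  Job 2: 10
  Job 3: 18
Max job total = 18
Lower bound = max(17, 18) = 18

18


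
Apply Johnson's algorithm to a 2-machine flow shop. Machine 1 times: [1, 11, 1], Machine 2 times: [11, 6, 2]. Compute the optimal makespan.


Apply Johnson's rule:
  Group 1 (a <= b): [(1, 1, 11), (3, 1, 2)]
  Group 2 (a > b): [(2, 11, 6)]
Optimal job order: [1, 3, 2]
Schedule:
  Job 1: M1 done at 1, M2 done at 12
  Job 3: M1 done at 2, M2 done at 14
  Job 2: M1 done at 13, M2 done at 20
Makespan = 20

20


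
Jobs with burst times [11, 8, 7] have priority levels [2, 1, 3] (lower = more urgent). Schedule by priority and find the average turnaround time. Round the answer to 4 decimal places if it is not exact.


Sort by priority (ascending = highest first):
Order: [(1, 8), (2, 11), (3, 7)]
Completion times:
  Priority 1, burst=8, C=8
  Priority 2, burst=11, C=19
  Priority 3, burst=7, C=26
Average turnaround = 53/3 = 17.6667

17.6667


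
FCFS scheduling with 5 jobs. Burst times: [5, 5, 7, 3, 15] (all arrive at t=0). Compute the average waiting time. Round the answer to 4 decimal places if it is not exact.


FCFS order (as given): [5, 5, 7, 3, 15]
Waiting times:
  Job 1: wait = 0
  Job 2: wait = 5
  Job 3: wait = 10
  Job 4: wait = 17
  Job 5: wait = 20
Sum of waiting times = 52
Average waiting time = 52/5 = 10.4

10.4


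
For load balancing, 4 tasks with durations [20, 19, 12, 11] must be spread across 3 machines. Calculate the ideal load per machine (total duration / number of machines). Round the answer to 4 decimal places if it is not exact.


Total processing time = 20 + 19 + 12 + 11 = 62
Number of machines = 3
Ideal balanced load = 62 / 3 = 20.6667

20.6667


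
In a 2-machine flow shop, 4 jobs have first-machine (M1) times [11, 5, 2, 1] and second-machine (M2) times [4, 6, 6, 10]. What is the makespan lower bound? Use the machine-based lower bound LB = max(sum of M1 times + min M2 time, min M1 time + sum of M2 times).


LB1 = sum(M1 times) + min(M2 times) = 19 + 4 = 23
LB2 = min(M1 times) + sum(M2 times) = 1 + 26 = 27
Lower bound = max(LB1, LB2) = max(23, 27) = 27

27


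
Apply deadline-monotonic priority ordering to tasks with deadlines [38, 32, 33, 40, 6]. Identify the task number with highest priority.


Sort tasks by relative deadline (ascending):
  Task 5: deadline = 6
  Task 2: deadline = 32
  Task 3: deadline = 33
  Task 1: deadline = 38
  Task 4: deadline = 40
Priority order (highest first): [5, 2, 3, 1, 4]
Highest priority task = 5

5


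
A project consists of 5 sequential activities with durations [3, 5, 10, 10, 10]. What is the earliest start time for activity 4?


Activity 4 starts after activities 1 through 3 complete.
Predecessor durations: [3, 5, 10]
ES = 3 + 5 + 10 = 18

18


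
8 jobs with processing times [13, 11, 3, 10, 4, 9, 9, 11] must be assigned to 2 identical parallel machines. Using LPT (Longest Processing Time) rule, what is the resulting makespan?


Sort jobs in decreasing order (LPT): [13, 11, 11, 10, 9, 9, 4, 3]
Assign each job to the least loaded machine:
  Machine 1: jobs [13, 10, 9, 3], load = 35
  Machine 2: jobs [11, 11, 9, 4], load = 35
Makespan = max load = 35

35


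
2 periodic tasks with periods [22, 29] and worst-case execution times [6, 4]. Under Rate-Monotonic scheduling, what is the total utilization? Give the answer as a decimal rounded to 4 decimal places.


Compute individual utilizations (exact fractions):
  Task 1: C/T = 6/22 = 3/11 (approx. 0.2727)
  Task 2: C/T = 4/29 (approx. 0.1379)
Total utilization U = 3/11 + 4/29 = 131/319
Rounded to 4 decimal places: U = 0.4107
RM (Liu & Layland) bound for 2 tasks = 0.828427; compare with U = 131/319 (approx. 0.410658)
U <= bound, so schedulable by RM sufficient condition.

0.4107


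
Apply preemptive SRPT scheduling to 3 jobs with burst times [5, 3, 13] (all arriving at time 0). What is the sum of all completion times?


Since all jobs arrive at t=0, SRPT equals SPT ordering.
SPT order: [3, 5, 13]
Completion times:
  Job 1: p=3, C=3
  Job 2: p=5, C=8
  Job 3: p=13, C=21
Total completion time = 3 + 8 + 21 = 32

32


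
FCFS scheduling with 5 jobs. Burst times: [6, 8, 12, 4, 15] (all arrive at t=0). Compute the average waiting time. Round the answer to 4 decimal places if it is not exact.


FCFS order (as given): [6, 8, 12, 4, 15]
Waiting times:
  Job 1: wait = 0
  Job 2: wait = 6
  Job 3: wait = 14
  Job 4: wait = 26
  Job 5: wait = 30
Sum of waiting times = 76
Average waiting time = 76/5 = 15.2

15.2


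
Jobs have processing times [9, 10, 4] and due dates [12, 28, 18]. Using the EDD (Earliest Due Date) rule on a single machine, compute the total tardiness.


Sort by due date (EDD order): [(9, 12), (4, 18), (10, 28)]
Compute completion times and tardiness:
  Job 1: p=9, d=12, C=9, tardiness=max(0,9-12)=0
  Job 2: p=4, d=18, C=13, tardiness=max(0,13-18)=0
  Job 3: p=10, d=28, C=23, tardiness=max(0,23-28)=0
Total tardiness = 0

0


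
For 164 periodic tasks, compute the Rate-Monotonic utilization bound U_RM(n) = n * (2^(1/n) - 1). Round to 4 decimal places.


Compute 2^(1/164) = 1.0042354515
Subtract 1: 1.0042354515 - 1 = 0.0042354515
Multiply by n: 164 * 0.0042354515 = 0.6946140460
Round to 4 dp: 0.6946

0.6946


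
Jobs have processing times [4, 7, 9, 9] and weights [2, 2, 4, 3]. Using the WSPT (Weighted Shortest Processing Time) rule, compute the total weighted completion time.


Compute p/w ratios and sort ascending (WSPT): [(4, 2), (9, 4), (9, 3), (7, 2)]
Compute weighted completion times:
  Job (p=4,w=2): C=4, w*C=2*4=8
  Job (p=9,w=4): C=13, w*C=4*13=52
  Job (p=9,w=3): C=22, w*C=3*22=66
  Job (p=7,w=2): C=29, w*C=2*29=58
Total weighted completion time = 184

184


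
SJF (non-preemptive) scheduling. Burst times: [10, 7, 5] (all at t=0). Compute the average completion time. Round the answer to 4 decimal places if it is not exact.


SJF order (ascending): [5, 7, 10]
Completion times:
  Job 1: burst=5, C=5
  Job 2: burst=7, C=12
  Job 3: burst=10, C=22
Average completion = 39/3 = 13.0

13.0


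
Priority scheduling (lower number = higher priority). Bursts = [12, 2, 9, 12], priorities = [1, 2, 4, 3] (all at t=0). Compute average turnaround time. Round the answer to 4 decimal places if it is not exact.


Sort by priority (ascending = highest first):
Order: [(1, 12), (2, 2), (3, 12), (4, 9)]
Completion times:
  Priority 1, burst=12, C=12
  Priority 2, burst=2, C=14
  Priority 3, burst=12, C=26
  Priority 4, burst=9, C=35
Average turnaround = 87/4 = 21.75

21.75


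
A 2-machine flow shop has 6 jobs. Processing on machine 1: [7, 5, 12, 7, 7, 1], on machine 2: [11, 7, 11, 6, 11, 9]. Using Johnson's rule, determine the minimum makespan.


Apply Johnson's rule:
  Group 1 (a <= b): [(6, 1, 9), (2, 5, 7), (1, 7, 11), (5, 7, 11)]
  Group 2 (a > b): [(3, 12, 11), (4, 7, 6)]
Optimal job order: [6, 2, 1, 5, 3, 4]
Schedule:
  Job 6: M1 done at 1, M2 done at 10
  Job 2: M1 done at 6, M2 done at 17
  Job 1: M1 done at 13, M2 done at 28
  Job 5: M1 done at 20, M2 done at 39
  Job 3: M1 done at 32, M2 done at 50
  Job 4: M1 done at 39, M2 done at 56
Makespan = 56

56


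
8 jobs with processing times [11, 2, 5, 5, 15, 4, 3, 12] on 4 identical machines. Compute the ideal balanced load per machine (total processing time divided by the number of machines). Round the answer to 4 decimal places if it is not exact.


Total processing time = 11 + 2 + 5 + 5 + 15 + 4 + 3 + 12 = 57
Number of machines = 4
Ideal balanced load = 57 / 4 = 14.25

14.25


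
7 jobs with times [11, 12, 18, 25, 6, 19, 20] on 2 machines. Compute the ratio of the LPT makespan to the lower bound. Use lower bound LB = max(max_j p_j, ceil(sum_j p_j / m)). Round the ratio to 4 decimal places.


LPT order: [25, 20, 19, 18, 12, 11, 6]
Machine loads after assignment: [54, 57]
LPT makespan = 57
Lower bound = max(max_job, ceil(total/2)) = max(25, 56) = 56
Ratio = 57 / 56 = 1.0179

1.0179


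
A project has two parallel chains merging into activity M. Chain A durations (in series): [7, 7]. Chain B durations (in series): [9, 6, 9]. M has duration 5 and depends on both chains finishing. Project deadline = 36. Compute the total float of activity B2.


Forward pass: ES(B2) = sum of predecessors on chain B = 9
EF = ES + duration = 9 + 6 = 15
Backward pass: LF(M) = deadline = 36; LS(M) = 36 - 5 = 31
LF(B2) = LS(M) - sum(successors on chain B) = 31 - 9 = 22
LS = LF - duration = 22 - 6 = 16
Total float = LS - ES = 16 - 9 = 7

7


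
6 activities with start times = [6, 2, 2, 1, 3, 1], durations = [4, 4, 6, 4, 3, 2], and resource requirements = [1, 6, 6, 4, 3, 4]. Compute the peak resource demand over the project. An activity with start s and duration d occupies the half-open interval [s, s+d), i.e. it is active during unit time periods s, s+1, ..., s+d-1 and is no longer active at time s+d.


Each activity i is active on [start_i, start_i + duration_i).
Compute total resource usage per time slot:
  t=0: active resources = [], total = 0
  t=1: active resources = [4, 4], total = 8
  t=2: active resources = [6, 6, 4, 4], total = 20
  t=3: active resources = [6, 6, 4, 3], total = 19
  t=4: active resources = [6, 6, 4, 3], total = 19
  t=5: active resources = [6, 6, 3], total = 15
  t=6: active resources = [1, 6], total = 7
  t=7: active resources = [1, 6], total = 7
  t=8: active resources = [1], total = 1
  t=9: active resources = [1], total = 1
Peak resource demand = 20

20


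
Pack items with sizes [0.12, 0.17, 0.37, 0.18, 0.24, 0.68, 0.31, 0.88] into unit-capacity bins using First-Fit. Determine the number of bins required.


Place items sequentially using First-Fit:
  Item 0.12 -> new Bin 1
  Item 0.17 -> Bin 1 (now 0.29)
  Item 0.37 -> Bin 1 (now 0.66)
  Item 0.18 -> Bin 1 (now 0.84)
  Item 0.24 -> new Bin 2
  Item 0.68 -> Bin 2 (now 0.92)
  Item 0.31 -> new Bin 3
  Item 0.88 -> new Bin 4
Total bins used = 4

4


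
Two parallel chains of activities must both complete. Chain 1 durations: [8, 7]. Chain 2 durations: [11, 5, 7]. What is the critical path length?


Path A total = 8 + 7 = 15
Path B total = 11 + 5 + 7 = 23
Critical path = longest path = max(15, 23) = 23

23


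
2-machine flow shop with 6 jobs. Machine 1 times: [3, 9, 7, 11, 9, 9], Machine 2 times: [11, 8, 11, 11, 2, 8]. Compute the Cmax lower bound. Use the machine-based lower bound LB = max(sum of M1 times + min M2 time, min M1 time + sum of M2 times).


LB1 = sum(M1 times) + min(M2 times) = 48 + 2 = 50
LB2 = min(M1 times) + sum(M2 times) = 3 + 51 = 54
Lower bound = max(LB1, LB2) = max(50, 54) = 54

54


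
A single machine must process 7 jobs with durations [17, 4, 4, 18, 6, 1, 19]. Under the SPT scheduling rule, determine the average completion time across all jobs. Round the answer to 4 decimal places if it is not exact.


Sort jobs by processing time (SPT order): [1, 4, 4, 6, 17, 18, 19]
Compute completion times sequentially:
  Job 1: processing = 1, completes at 1
  Job 2: processing = 4, completes at 5
  Job 3: processing = 4, completes at 9
  Job 4: processing = 6, completes at 15
  Job 5: processing = 17, completes at 32
  Job 6: processing = 18, completes at 50
  Job 7: processing = 19, completes at 69
Sum of completion times = 181
Average completion time = 181/7 = 25.8571

25.8571
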